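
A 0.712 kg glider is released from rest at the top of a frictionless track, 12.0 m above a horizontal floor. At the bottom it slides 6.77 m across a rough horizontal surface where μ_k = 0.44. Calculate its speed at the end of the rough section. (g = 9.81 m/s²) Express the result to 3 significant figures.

v = 13.3 m/s

Energy bookkeeping (friction removes W_f = μ_k N d):
mgh = ½mv² + μ_k m g d
W_f = μ_k mg d = (0.44)(0.712)(9.81)(6.77) = 20.81 J
½mv² = mgh − W_f = 83.817 − 20.81 = 63.011 J
v = √(2 × 63.011/0.712) = 13.30 m/s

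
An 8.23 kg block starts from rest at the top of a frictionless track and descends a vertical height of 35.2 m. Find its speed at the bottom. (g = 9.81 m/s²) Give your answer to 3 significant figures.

Mechanical energy is conserved (no friction): mgh = ½mv²
v = √(2gh) = √(2 × 9.81 × 35.2) = √690.62 = 26.28 m/s

v = 26.3 m/s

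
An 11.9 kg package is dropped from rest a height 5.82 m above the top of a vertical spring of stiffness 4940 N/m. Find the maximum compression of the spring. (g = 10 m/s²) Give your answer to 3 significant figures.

x = 0.554 m

Measuring PE from the top of the relaxed spring, at max compression the package has dropped H + x with zero KE, so:
mg(H + x) = ½kx²
½(4940)x² − (11.9)(10)x − (11.9)(10)(5.82) = 0
2470x² − 119.0x − 692.6 = 0
x = [119.0 + √(14161 + 6.8427e+06)]/(2 × 2470) = 0.5542 m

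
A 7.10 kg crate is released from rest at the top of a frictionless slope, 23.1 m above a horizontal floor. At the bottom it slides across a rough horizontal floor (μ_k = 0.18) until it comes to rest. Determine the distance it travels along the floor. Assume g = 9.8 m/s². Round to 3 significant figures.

Applying the work–energy principle:
At rest all PE has been dissipated by friction: mgh = μ_k m g d
d = h/μ_k = 23.1/0.18 = 128.3 m

d = 128 m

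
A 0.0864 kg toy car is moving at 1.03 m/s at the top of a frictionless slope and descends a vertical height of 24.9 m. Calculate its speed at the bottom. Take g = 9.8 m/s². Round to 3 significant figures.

v = 22.1 m/s

By conservation of mechanical energy, ½mv₀² + mgh = ½mv²
v² = v₀² + 2gh = (1.03)² + 2(9.8)(24.9) = 489.10
v = √489.10 = 22.12 m/s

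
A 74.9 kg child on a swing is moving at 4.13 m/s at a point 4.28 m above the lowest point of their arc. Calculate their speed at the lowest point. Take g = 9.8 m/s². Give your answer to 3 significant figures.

v = 10.0 m/s

Mechanical energy is conserved (no friction): ½mv₀² + mgh = ½mv²
v² = v₀² + 2gh = (4.13)² + 2(9.8)(4.28) = 100.94
v = √100.94 = 10.05 m/s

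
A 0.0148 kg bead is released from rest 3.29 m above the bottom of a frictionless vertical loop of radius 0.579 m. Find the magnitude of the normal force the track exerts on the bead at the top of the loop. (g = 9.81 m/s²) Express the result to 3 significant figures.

Energy from release to top (height 2r): mgh = ½mv_top² + mg(2r)
v_top² = 2g(h − 2r) = 2(9.81)(3.29 − 1.158) = 41.830 m²/s²
At the top, both N and weight point toward the centre: N + mg = mv_top²/r
N = m(v_top²/r − g) = 0.0148(41.830/0.579 − 9.81) = 0.9240 N

N = 0.924 N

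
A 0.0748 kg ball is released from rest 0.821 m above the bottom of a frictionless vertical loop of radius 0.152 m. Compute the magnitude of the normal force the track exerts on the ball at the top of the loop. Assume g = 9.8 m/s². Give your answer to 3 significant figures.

N = 4.25 N

Energy from release to top (height 2r): mgh = ½mv_top² + mg(2r)
v_top² = 2g(h − 2r) = 2(9.8)(0.821 − 0.3040) = 10.133 m²/s²
At the top, both N and weight point toward the centre: N + mg = mv_top²/r
N = m(v_top²/r − g) = 0.0748(10.133/0.152 − 9.8) = 4.254 N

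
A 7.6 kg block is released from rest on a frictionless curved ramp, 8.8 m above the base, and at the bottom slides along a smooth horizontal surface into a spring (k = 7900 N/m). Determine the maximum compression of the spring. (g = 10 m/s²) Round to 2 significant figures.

Energy conservation (no friction) from release to max compression: mgh = ½kx²
x = √(2mgh/k) = √(2 × 7.6 × 10 × 8.8 / 7900) = 0.4115 m

x = 0.41 m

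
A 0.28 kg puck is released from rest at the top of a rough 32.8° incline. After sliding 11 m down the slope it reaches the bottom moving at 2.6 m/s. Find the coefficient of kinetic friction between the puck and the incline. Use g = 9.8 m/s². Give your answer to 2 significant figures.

μ_k = 0.61

Energy balance down the incline: mg L sinθ − ½mv² = μ_k (mg cosθ) L
mgL sinθ = 16.351 J; ½mv² = 0.94640 J
W_f = 16.351 − 0.94640 = 15.40 J
μ_k = W_f/(mg cosθ · L) = 15.40/(2.307 × 11) = 0.6072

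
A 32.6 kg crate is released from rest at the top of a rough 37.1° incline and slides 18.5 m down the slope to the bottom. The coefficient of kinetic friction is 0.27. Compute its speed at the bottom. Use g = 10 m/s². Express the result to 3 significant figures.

Energy: mgh = ½mv² + W_f, with h = L sinθ and W_f = μ_k (mg cosθ) L
mgh = mgL sinθ = (32.6)(10)(18.5)sin37.1° = 3637.9 J
W_f = μ_k mg cosθ · L = (0.27)(32.6)(10)cos37.1°·18.5 = 1299 J
½mv² = 3637.9 − 1299 = 2339.2 J
v = √(2 × 2339.2/32.6) = 11.98 m/s

v = 12.0 m/s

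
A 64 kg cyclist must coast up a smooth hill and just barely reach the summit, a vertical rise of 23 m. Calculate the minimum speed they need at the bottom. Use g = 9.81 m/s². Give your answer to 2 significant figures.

v = 21 m/s

At the top they are momentarily at rest, so all KE converts to PE: ½mv² = mgh
v = √(2gh) = √(2 × 9.81 × 23) = 21.24 m/s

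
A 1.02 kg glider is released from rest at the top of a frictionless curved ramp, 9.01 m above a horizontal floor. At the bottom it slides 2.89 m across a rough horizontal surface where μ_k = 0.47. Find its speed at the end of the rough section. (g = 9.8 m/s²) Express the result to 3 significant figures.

Energy at the top = energy at the end + work done against friction:
mgh = ½mv² + μ_k m g d
W_f = μ_k mg d = (0.47)(1.02)(9.8)(2.89) = 13.58 J
½mv² = mgh − W_f = 90.064 − 13.58 = 76.486 J
v = √(2 × 76.486/1.02) = 12.25 m/s

v = 12.2 m/s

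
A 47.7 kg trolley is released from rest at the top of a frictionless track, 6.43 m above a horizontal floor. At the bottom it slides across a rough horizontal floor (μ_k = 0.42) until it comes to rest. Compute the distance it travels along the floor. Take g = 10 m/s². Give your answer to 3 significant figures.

d = 15.3 m

Energy bookkeeping (friction removes W_f = μ_k N d):
At rest all PE has been dissipated by friction: mgh = μ_k m g d
d = h/μ_k = 6.43/0.42 = 15.31 m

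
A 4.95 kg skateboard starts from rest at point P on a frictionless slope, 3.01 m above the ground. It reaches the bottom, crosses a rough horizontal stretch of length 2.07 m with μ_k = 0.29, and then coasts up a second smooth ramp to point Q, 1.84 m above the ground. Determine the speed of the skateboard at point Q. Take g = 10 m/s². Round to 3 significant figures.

v = 3.38 m/s

Energy at P: mgh₁ = (4.95)(10)(3.01) = 148.99 J
Friction loss: W_f = μ_k mg d = 29.71 J
At Q: ½mv² + mgh₂ = mgh₁ − W_f
½mv² = 148.99 − 29.71 − 91.080 = 28.200 J
v = √(2 × 28.200/4.95) = 3.375 m/s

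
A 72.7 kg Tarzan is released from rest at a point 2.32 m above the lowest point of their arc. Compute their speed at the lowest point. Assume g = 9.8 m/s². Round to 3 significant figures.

Mechanical energy is conserved (no friction): mgh = ½mv²
v = √(2gh) = √(2 × 9.8 × 2.32) = √45.472 = 6.743 m/s

v = 6.74 m/s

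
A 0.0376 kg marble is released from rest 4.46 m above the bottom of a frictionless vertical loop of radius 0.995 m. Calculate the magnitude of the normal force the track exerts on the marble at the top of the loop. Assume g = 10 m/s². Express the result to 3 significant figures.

N = 1.49 N

Energy from release to top (height 2r): mgh = ½mv_top² + mg(2r)
v_top² = 2g(h − 2r) = 2(10)(4.46 − 1.990) = 49.400 m²/s²
At the top, both N and weight point toward the centre: N + mg = mv_top²/r
N = m(v_top²/r − g) = 0.0376(49.400/0.995 − 10) = 1.491 N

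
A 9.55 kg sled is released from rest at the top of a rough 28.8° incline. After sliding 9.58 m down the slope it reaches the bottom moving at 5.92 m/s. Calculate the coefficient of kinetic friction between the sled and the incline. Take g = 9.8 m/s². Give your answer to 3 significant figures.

μ_k = 0.337

The energy dissipated by friction is the PE lost minus the KE gained:
mgL sinθ = 431.94 J; ½mv² = 167.35 J
W_f = 431.94 − 167.35 = 264.6 J
μ_k = W_f/(mg cosθ · L) = 264.6/(82.01 × 9.58) = 0.3368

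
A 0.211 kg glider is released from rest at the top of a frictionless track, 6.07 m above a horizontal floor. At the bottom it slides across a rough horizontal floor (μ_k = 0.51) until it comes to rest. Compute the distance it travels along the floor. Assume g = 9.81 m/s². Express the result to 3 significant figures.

Energy at the top = energy at the end + work done against friction:
At rest all PE has been dissipated by friction: mgh = μ_k m g d
d = h/μ_k = 6.07/0.51 = 11.90 m

d = 11.9 m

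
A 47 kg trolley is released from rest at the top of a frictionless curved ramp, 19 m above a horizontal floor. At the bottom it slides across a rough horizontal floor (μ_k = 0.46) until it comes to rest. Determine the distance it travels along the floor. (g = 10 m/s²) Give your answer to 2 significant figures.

d = 41 m

Energy bookkeeping (friction removes W_f = μ_k N d):
At rest all PE has been dissipated by friction: mgh = μ_k m g d
d = h/μ_k = 19/0.46 = 41.30 m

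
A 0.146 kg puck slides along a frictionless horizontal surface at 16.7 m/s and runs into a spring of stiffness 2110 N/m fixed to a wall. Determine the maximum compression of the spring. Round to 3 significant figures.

At max compression the puck is momentarily at rest: ½mv² = ½kx²
x = v√(m/k) = 16.7 × √(0.146/2110) = 0.1389 m

x = 0.139 m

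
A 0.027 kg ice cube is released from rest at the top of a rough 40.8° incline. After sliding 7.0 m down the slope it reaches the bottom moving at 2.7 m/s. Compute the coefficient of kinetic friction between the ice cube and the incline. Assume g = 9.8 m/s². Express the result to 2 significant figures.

μ_k = 0.79

The energy dissipated by friction is the PE lost minus the KE gained:
mgL sinθ = 1.2103 J; ½mv² = 0.098415 J
W_f = 1.2103 − 0.098415 = 1.112 J
μ_k = W_f/(mg cosθ · L) = 1.112/(0.2003 × 7.0) = 0.7930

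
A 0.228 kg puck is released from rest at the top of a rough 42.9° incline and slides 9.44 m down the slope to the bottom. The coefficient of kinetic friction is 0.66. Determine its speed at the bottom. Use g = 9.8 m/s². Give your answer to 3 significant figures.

Work–energy: mg(L sinθ) − μ_k(mg cosθ)L = ½mv²
mgh = mgL sinθ = (0.228)(9.8)(9.44)sin42.9° = 14.358 J
W_f = μ_k mg cosθ · L = (0.66)(0.228)(9.8)cos42.9°·9.44 = 10.20 J
½mv² = 14.358 − 10.20 = 4.1604 J
v = √(2 × 4.1604/0.228) = 6.041 m/s

v = 6.04 m/s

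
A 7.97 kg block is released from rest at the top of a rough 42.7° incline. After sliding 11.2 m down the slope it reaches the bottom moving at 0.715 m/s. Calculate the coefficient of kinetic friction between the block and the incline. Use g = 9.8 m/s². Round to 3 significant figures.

The energy dissipated by friction is the PE lost minus the KE gained:
mgL sinθ = 593.25 J; ½mv² = 2.0372 J
W_f = 593.25 − 2.0372 = 591.2 J
μ_k = W_f/(mg cosθ · L) = 591.2/(57.40 × 11.2) = 0.9196

μ_k = 0.920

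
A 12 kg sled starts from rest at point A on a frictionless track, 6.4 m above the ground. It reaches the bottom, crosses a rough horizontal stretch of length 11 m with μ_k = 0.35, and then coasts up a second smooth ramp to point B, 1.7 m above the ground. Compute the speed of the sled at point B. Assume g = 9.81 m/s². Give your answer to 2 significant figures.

v = 4.1 m/s

Energy at A: mgh₁ = (12)(9.81)(6.4) = 753.41 J
Friction loss: W_f = μ_k mg d = 453.2 J
At B: ½mv² + mgh₂ = mgh₁ − W_f
½mv² = 753.41 − 453.2 − 200.12 = 100.06 J
v = √(2 × 100.06/12) = 4.084 m/s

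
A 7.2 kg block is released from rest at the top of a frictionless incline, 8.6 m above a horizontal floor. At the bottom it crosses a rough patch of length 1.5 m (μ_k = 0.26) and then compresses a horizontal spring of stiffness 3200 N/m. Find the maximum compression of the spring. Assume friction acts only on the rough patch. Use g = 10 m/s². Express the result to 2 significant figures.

Initial energy: E₁ = mgh = (7.2)(10)(8.6) = 619.20 J
Friction removes W_f = μ_k mg d = (0.26)(7.2)(10)(1.5) = 28.08 J
Energy reaching the spring: E = 619.20 − 28.08 = 591.12 J
At max compression ½kx² = E ⇒ x = √(2E/k) = √(2 × 591.12/3200) = 0.6078 m

x = 0.61 m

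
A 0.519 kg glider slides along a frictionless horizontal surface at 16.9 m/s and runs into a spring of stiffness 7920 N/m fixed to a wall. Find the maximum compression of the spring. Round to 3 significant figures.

At max compression the glider is momentarily at rest: ½mv² = ½kx²
x = v√(m/k) = 16.9 × √(0.519/7920) = 0.1368 m

x = 0.137 m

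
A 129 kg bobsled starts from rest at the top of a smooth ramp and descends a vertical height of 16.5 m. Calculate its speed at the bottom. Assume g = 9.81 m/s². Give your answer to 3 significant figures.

v = 18.0 m/s

Mechanical energy is conserved (no friction): mgh = ½mv²
The mass cancels from both sides.
v = √(2gh) = √(2 × 9.81 × 16.5) = √323.73 = 17.99 m/s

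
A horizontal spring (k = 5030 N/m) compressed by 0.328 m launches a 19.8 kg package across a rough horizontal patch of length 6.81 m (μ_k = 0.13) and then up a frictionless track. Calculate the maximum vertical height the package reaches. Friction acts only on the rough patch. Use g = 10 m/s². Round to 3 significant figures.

h = 0.481 m

Spring energy: E₀ = ½kx² = ½(5030)(0.328)² = 270.57 J
Friction: W_f = μ_k mg d = (0.13)(19.8)(10)(6.81) = 175.3 J
Energy at base of ramp: E = 270.57 − 175.3 = 95.284 J
At max height all remaining energy is PE: mgh = E ⇒ h = E/(mg) = 95.284/(19.8 × 10) = 0.4812 m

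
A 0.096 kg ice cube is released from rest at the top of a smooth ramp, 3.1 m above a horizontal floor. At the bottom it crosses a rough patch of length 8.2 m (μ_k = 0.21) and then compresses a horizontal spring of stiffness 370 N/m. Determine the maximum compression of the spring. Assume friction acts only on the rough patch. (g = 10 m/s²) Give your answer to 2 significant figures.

Initial energy: E₁ = mgh = (0.096)(10)(3.1) = 2.9760 J
Friction removes W_f = μ_k mg d = (0.21)(0.096)(10)(8.2) = 1.653 J
Energy reaching the spring: E = 2.9760 − 1.653 = 1.3229 J
At max compression ½kx² = E ⇒ x = √(2E/k) = √(2 × 1.3229/370) = 0.08456 m

x = 0.085 m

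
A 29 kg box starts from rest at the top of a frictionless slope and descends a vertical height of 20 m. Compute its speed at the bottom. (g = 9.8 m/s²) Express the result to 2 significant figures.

v = 20 m/s

Mechanical energy is conserved (no friction): mgh = ½mv²
v = √(2gh) = √(2 × 9.8 × 20) = √392.00 = 19.80 m/s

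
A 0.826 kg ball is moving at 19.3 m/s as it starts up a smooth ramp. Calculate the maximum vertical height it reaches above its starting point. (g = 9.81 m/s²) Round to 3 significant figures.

By energy conservation, ½mv² = mgh
h = v²/(2g) = 19.3²/(2 × 9.81) = 18.99 m

h = 19.0 m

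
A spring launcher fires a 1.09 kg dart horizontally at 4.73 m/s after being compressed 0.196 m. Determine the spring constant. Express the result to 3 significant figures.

Spring PE at full compression equals KE at release: ½kx² = ½mv²
k = mv²/x² = (1.09)(4.73)²/(0.196)² = 634.8 N/m

k = 635 N/m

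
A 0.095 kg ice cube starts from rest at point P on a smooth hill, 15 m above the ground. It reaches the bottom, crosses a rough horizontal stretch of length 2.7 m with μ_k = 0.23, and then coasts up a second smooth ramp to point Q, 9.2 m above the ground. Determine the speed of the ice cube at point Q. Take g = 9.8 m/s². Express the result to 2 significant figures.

v = 10 m/s

Energy at P: mgh₁ = (0.095)(9.8)(15) = 13.965 J
Friction loss: W_f = μ_k mg d = 0.5782 J
At Q: ½mv² + mgh₂ = mgh₁ − W_f
½mv² = 13.965 − 0.5782 − 8.5652 = 4.8216 J
v = √(2 × 4.8216/0.095) = 10.08 m/s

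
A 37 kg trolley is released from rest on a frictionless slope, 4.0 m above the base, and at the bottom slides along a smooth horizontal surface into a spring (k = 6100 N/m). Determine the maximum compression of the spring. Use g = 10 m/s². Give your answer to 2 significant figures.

x = 0.70 m

Gravitational PE at the top equals spring PE at max compression: mgh = ½kx²
x = √(2mgh/k) = √(2 × 37 × 10 × 4.0 / 6100) = 0.6966 m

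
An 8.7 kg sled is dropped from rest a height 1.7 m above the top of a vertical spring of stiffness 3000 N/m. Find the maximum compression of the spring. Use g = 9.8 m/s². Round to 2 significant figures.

Measuring PE from the top of the relaxed spring, at max compression the sled has dropped H + x with zero KE, so:
mg(H + x) = ½kx²
½(3000)x² − (8.7)(9.8)x − (8.7)(9.8)(1.7) = 0
1500x² − 85.26x − 144.9 = 0
x = [85.26 + √(7269 + 869652)]/(2 × 1500) = 0.3406 m

x = 0.34 m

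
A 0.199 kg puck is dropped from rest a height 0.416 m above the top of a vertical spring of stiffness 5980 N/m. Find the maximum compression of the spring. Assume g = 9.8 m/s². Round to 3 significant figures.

x = 0.0168 m

Let x be the compression. The total drop is H + x, and the puck is instantaneously at rest at max compression, so energy conservation gives:
mg(H + x) = ½kx²
½(5980)x² − (0.199)(9.8)x − (0.199)(9.8)(0.416) = 0
2990x² − 1.950x − 0.8113 = 0
x = [1.950 + √(3.803 + 9702.9)]/(2 × 2990) = 0.01680 m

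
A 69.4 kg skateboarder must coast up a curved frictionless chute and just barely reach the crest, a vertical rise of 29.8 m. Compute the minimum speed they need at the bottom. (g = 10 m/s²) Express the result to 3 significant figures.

At the top they are momentarily at rest, so all KE converts to PE: ½mv² = mgh
v = √(2gh) = √(2 × 10 × 29.8) = 24.41 m/s

v = 24.4 m/s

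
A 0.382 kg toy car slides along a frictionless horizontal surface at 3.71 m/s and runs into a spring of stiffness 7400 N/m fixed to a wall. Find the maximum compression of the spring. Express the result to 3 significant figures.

x = 0.0267 m

At max compression the car is momentarily at rest: ½mv² = ½kx²
x = v√(m/k) = 3.71 × √(0.382/7400) = 0.02666 m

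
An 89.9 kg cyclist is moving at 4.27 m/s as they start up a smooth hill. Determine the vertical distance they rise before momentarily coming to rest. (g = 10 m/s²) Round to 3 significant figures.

h = 0.912 m

Setting KE at the bottom equal to PE gained: ½mv² = mgh
h = v²/(2g) = 4.27²/(2 × 10) = 0.9116 m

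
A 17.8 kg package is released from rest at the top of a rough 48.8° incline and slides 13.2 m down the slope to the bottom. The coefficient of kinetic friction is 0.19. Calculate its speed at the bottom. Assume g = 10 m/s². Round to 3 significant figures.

v = 12.9 m/s

Taking the bottom as reference, mgh = ½mv² + μ_k N L with h = L sinθ, N = mg cosθ:
mgh = mgL sinθ = (17.8)(10)(13.2)sin48.8° = 1767.9 J
W_f = μ_k mg cosθ · L = (0.19)(17.8)(10)cos48.8°·13.2 = 294.1 J
½mv² = 1767.9 − 294.1 = 1473.8 J
v = √(2 × 1473.8/17.8) = 12.87 m/s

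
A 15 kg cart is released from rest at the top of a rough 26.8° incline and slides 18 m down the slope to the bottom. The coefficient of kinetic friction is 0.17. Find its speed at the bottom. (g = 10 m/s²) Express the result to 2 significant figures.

Work–energy: mg(L sinθ) − μ_k(mg cosθ)L = ½mv²
mgh = mgL sinθ = (15)(10)(18)sin26.8° = 1217.4 J
W_f = μ_k mg cosθ · L = (0.17)(15)(10)cos26.8°·18 = 409.7 J
½mv² = 1217.4 − 409.7 = 807.67 J
v = √(2 × 807.67/15) = 10.38 m/s

v = 10 m/s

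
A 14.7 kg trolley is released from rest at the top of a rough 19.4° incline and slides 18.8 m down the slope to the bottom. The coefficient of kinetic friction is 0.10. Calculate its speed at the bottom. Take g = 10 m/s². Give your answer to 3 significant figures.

v = 9.46 m/s

Energy: mgh = ½mv² + W_f, with h = L sinθ and W_f = μ_k (mg cosθ) L
mgh = mgL sinθ = (14.7)(10)(18.8)sin19.4° = 917.96 J
W_f = μ_k mg cosθ · L = (0.10)(14.7)(10)cos19.4°·18.8 = 260.7 J
½mv² = 917.96 − 260.7 = 657.29 J
v = √(2 × 657.29/14.7) = 9.457 m/s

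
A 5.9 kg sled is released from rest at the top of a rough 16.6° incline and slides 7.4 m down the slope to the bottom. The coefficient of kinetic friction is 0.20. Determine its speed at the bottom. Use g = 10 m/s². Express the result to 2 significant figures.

v = 3.7 m/s

Taking the bottom as reference, mgh = ½mv² + μ_k N L with h = L sinθ, N = mg cosθ:
mgh = mgL sinθ = (5.9)(10)(7.4)sin16.6° = 124.73 J
W_f = μ_k mg cosθ · L = (0.20)(5.9)(10)cos16.6°·7.4 = 83.68 J
½mv² = 124.73 − 83.68 = 41.051 J
v = √(2 × 41.051/5.9) = 3.730 m/s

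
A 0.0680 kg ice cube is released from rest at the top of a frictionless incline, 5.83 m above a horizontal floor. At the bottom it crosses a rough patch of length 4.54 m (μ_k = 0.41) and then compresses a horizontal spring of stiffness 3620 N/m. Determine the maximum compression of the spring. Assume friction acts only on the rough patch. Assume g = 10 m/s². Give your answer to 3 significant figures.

Initial energy: E₁ = mgh = (0.0680)(10)(5.83) = 3.9644 J
Friction removes W_f = μ_k mg d = (0.41)(0.0680)(10)(4.54) = 1.266 J
Energy reaching the spring: E = 3.9644 − 1.266 = 2.6986 J
At max compression ½kx² = E ⇒ x = √(2E/k) = √(2 × 2.6986/3620) = 0.03861 m

x = 0.0386 m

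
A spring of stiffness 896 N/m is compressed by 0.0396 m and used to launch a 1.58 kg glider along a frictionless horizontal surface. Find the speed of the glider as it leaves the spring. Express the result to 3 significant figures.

v = 0.943 m/s

The glider leaves the spring when the spring is at natural length, so ½kx² = ½mv²
v = x√(k/m) = 0.0396 × √(896/1.58) = 0.9430 m/s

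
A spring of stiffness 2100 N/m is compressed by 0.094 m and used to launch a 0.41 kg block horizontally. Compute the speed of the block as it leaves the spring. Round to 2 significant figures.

Spring PE converts entirely to kinetic energy: ½kx² = ½mv²
v = x√(k/m) = 0.094 × √(2100/0.41) = 6.727 m/s

v = 6.7 m/s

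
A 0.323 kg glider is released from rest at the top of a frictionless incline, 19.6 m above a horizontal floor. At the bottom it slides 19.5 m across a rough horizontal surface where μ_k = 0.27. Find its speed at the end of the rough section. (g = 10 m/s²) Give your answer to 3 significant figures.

v = 16.9 m/s

Energy bookkeeping (friction removes W_f = μ_k N d):
mgh = ½mv² + μ_k m g d
W_f = μ_k mg d = (0.27)(0.323)(10)(19.5) = 17.01 J
½mv² = mgh − W_f = 63.308 − 17.01 = 46.302 J
v = √(2 × 46.302/0.323) = 16.93 m/s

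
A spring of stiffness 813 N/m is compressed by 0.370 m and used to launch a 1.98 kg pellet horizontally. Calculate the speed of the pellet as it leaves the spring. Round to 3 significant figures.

v = 7.50 m/s

Spring PE converts entirely to kinetic energy: ½kx² = ½mv²
v = x√(k/m) = 0.370 × √(813/1.98) = 7.497 m/s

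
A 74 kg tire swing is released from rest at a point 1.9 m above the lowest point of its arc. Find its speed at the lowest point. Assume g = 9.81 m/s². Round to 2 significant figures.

Mechanical energy is conserved (no friction): mgh = ½mv²
v = √(2gh) = √(2 × 9.81 × 1.9) = √37.278 = 6.106 m/s

v = 6.1 m/s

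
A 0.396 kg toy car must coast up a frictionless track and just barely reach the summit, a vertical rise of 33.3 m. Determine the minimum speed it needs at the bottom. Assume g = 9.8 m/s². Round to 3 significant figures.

At the top it is momentarily at rest, so all KE converts to PE: ½mv² = mgh
v = √(2gh) = √(2 × 9.8 × 33.3) = 25.55 m/s

v = 25.5 m/s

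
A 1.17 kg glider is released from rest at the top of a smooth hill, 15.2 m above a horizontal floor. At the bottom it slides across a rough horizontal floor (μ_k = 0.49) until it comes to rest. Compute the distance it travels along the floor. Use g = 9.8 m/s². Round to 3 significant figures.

Applying the work–energy principle:
At rest all PE has been dissipated by friction: mgh = μ_k m g d
d = h/μ_k = 15.2/0.49 = 31.02 m

d = 31.0 m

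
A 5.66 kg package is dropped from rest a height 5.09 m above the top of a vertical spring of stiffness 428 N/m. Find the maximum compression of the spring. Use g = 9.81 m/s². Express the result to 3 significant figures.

x = 1.29 m

Measuring PE from the top of the relaxed spring, at max compression the package has dropped H + x with zero KE, so:
mg(H + x) = ½kx²
½(428)x² − (5.66)(9.81)x − (5.66)(9.81)(5.09) = 0
214.0x² − 55.52x − 282.6 = 0
x = [55.52 + √(3083 + 241923)]/(2 × 214.0) = 1.286 m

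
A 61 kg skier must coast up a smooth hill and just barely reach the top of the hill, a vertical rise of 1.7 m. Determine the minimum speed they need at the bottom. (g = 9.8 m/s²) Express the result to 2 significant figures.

v = 5.8 m/s

At the top they are momentarily at rest, so all KE converts to PE: ½mv² = mgh
v = √(2gh) = √(2 × 9.8 × 1.7) = 5.772 m/s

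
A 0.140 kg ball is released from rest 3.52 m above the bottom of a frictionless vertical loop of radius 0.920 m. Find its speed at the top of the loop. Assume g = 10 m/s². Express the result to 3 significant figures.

v = 5.80 m/s

Energy conservation: mgh = ½mv_top² + mg(2r)
v_top² = 2g(h − 2r) = 2(10)(3.52 − 1.840) = 33.60
v_top = 5.797 m/s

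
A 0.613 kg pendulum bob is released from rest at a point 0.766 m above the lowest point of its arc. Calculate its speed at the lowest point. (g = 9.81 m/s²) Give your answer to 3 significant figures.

Mechanical energy is conserved (no friction): mgh = ½mv²
v = √(2gh) = √(2 × 9.81 × 0.766) = √15.029 = 3.877 m/s

v = 3.88 m/s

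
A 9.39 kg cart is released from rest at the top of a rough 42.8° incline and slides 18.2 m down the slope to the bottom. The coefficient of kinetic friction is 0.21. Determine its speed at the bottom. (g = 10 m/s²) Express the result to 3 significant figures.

v = 13.8 m/s

Energy: mgh = ½mv² + W_f, with h = L sinθ and W_f = μ_k (mg cosθ) L
mgh = mgL sinθ = (9.39)(10)(18.2)sin42.8° = 1161.2 J
W_f = μ_k mg cosθ · L = (0.21)(9.39)(10)cos42.8°·18.2 = 263.3 J
½mv² = 1161.2 − 263.3 = 897.83 J
v = √(2 × 897.83/9.39) = 13.83 m/s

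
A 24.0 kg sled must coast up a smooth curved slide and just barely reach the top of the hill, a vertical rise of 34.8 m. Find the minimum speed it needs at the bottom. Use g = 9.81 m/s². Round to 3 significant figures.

At the top it is momentarily at rest, so all KE converts to PE: ½mv² = mgh
v = √(2gh) = √(2 × 9.81 × 34.8) = 26.13 m/s

v = 26.1 m/s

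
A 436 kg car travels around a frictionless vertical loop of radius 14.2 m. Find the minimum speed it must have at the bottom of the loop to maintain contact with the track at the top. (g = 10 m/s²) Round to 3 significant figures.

v = 26.6 m/s

At the top: mg = mv_top²/r ⇒ v_top² = gr = 142.0 m²/s²
Energy from bottom to top (height 2r): ½mv_bot² = ½mv_top² + mg(2r)
v_bot² = gr + 4gr = 5gr = 710.0
v_bot = √(5gr) = 26.65 m/s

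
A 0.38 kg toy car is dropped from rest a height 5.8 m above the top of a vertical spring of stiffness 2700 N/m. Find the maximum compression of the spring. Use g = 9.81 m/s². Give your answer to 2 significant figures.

x = 0.13 m

Take the reference level at the top of the uncompressed spring. At max compression the car has fallen H + x and is momentarily at rest:
mg(H + x) = ½kx²
½(2700)x² − (0.38)(9.81)x − (0.38)(9.81)(5.8) = 0
1350x² − 3.728x − 21.62 = 0
x = [3.728 + √(13.90 + 116755)]/(2 × 1350) = 0.1279 m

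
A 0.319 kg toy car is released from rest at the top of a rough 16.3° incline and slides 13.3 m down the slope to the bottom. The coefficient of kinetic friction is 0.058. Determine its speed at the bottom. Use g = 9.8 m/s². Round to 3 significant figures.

v = 7.66 m/s

Energy: mgh = ½mv² + W_f, with h = L sinθ and W_f = μ_k (mg cosθ) L
mgh = mgL sinθ = (0.319)(9.8)(13.3)sin16.3° = 11.670 J
W_f = μ_k mg cosθ · L = (0.058)(0.319)(9.8)cos16.3°·13.3 = 2.315 J
½mv² = 11.670 − 2.315 = 9.3551 J
v = √(2 × 9.3551/0.319) = 7.658 m/s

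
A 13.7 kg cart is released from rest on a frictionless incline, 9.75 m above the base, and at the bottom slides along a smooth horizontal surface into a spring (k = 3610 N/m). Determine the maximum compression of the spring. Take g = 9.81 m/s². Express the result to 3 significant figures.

Gravitational PE at the top equals spring PE at max compression: mgh = ½kx²
x = √(2mgh/k) = √(2 × 13.7 × 9.81 × 9.75 / 3610) = 0.8520 m

x = 0.852 m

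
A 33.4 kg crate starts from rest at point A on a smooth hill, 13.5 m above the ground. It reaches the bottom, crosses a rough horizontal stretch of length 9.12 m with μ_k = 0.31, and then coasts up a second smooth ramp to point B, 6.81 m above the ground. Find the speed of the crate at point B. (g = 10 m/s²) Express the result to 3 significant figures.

v = 8.79 m/s

Energy at A: mgh₁ = (33.4)(10)(13.5) = 4509.0 J
Friction loss: W_f = μ_k mg d = 944.3 J
At B: ½mv² + mgh₂ = mgh₁ − W_f
½mv² = 4509.0 − 944.3 − 2274.5 = 1290.2 J
v = √(2 × 1290.2/33.4) = 8.790 m/s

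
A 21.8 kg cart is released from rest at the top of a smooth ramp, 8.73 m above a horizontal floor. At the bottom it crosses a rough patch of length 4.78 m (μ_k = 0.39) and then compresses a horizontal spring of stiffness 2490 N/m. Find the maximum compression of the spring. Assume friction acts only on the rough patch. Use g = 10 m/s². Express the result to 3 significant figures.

x = 1.10 m

Initial energy: E₁ = mgh = (21.8)(10)(8.73) = 1903.1 J
Friction removes W_f = μ_k mg d = (0.39)(21.8)(10)(4.78) = 406.4 J
Energy reaching the spring: E = 1903.1 − 406.4 = 1496.7 J
At max compression ½kx² = E ⇒ x = √(2E/k) = √(2 × 1496.7/2490) = 1.096 m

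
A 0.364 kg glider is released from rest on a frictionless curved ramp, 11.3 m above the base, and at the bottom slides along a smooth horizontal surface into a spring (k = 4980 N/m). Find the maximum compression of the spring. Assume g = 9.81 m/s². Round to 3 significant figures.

At max compression the glider is momentarily at rest: mgh = ½kx²
x = √(2mgh/k) = √(2 × 0.364 × 9.81 × 11.3 / 4980) = 0.1273 m

x = 0.127 m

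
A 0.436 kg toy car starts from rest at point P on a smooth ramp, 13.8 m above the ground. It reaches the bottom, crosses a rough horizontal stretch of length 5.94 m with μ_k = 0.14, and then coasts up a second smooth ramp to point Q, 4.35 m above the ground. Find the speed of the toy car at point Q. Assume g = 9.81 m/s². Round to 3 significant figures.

Energy at P: mgh₁ = (0.436)(9.81)(13.8) = 59.025 J
Friction loss: W_f = μ_k mg d = 3.557 J
At Q: ½mv² + mgh₂ = mgh₁ − W_f
½mv² = 59.025 − 3.557 − 18.606 = 36.862 J
v = √(2 × 36.862/0.436) = 13.00 m/s

v = 13.0 m/s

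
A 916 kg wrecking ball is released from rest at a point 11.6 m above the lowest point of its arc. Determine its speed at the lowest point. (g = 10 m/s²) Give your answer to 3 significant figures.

v = 15.2 m/s

Equating total energy at the two states: mgh = ½mv²
The mass cancels from both sides.
v = √(2gh) = √(2 × 10 × 11.6) = √232.00 = 15.23 m/s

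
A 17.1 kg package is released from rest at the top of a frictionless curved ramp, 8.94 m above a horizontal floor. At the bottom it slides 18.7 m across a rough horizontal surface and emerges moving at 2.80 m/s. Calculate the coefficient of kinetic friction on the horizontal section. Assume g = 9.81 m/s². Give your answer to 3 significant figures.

Energy bookkeeping (friction removes W_f = μ_k N d):
mgh = ½mv² + μ_k m g d
mgh = 1499.7 J; ½mv² = 67.032 J
W_f = 1499.7 − 67.032 = 1433 J
μ_k = W_f/(mg·d) = 1433/(167.8 × 18.7) = 0.4567

μ_k = 0.457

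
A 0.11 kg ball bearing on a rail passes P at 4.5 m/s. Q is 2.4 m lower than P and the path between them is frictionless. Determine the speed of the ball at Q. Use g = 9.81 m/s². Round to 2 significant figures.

Energy conservation between the two points: ½mv₀² + mgh = ½mv²
v² = v₀² + 2gh = (4.5)² + 2(9.81)(2.4) = 67.338
v = √67.338 = 8.206 m/s

v = 8.2 m/s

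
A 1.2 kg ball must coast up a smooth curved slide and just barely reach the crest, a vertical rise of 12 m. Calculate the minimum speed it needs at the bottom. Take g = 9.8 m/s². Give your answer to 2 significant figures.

At the top it is momentarily at rest, so all KE converts to PE: ½mv² = mgh
v = √(2gh) = √(2 × 9.8 × 12) = 15.34 m/s

v = 15 m/s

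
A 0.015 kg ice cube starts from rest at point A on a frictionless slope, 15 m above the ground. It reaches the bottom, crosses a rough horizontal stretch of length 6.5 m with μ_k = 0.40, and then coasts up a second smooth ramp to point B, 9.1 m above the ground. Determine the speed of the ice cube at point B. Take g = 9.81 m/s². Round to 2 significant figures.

v = 8.0 m/s

Energy at A: mgh₁ = (0.015)(9.81)(15) = 2.2073 J
Friction loss: W_f = μ_k mg d = 0.3826 J
At B: ½mv² + mgh₂ = mgh₁ − W_f
½mv² = 2.2073 − 0.3826 − 1.3391 = 0.48560 J
v = √(2 × 0.48560/0.015) = 8.046 m/s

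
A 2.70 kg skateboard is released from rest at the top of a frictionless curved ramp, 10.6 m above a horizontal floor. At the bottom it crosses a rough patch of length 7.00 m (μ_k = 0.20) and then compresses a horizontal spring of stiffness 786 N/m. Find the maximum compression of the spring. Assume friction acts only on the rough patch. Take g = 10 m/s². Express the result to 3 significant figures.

x = 0.795 m

Initial energy: E₁ = mgh = (2.70)(10)(10.6) = 286.20 J
Friction removes W_f = μ_k mg d = (0.20)(2.70)(10)(7.00) = 37.80 J
Energy reaching the spring: E = 286.20 − 37.80 = 248.40 J
At max compression ½kx² = E ⇒ x = √(2E/k) = √(2 × 248.40/786) = 0.7950 m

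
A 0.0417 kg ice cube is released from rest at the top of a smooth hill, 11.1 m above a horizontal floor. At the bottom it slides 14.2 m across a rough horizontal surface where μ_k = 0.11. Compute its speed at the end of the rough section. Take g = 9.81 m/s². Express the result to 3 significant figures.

v = 13.7 m/s

Energy bookkeeping (friction removes W_f = μ_k N d):
mgh = ½mv² + μ_k m g d
W_f = μ_k mg d = (0.11)(0.0417)(9.81)(14.2) = 0.6390 J
½mv² = mgh − W_f = 4.5408 − 0.6390 = 3.9018 J
v = √(2 × 3.9018/0.0417) = 13.68 m/s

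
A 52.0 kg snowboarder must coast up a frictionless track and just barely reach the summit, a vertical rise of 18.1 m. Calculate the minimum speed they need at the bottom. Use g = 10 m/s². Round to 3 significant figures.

v = 19.0 m/s

At the top they are momentarily at rest, so all KE converts to PE: ½mv² = mgh
v = √(2gh) = √(2 × 10 × 18.1) = 19.03 m/s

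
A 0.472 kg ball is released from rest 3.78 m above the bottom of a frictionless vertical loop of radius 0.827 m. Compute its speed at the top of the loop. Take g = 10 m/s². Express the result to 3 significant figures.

v = 6.52 m/s

Energy conservation: mgh = ½mv_top² + mg(2r)
v_top² = 2g(h − 2r) = 2(10)(3.78 − 1.654) = 42.52
v_top = 6.521 m/s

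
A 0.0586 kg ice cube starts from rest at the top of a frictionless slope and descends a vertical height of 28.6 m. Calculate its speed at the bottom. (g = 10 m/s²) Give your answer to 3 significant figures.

Equating total energy at the two states: mgh = ½mv²
The mass cancels from both sides.
v = √(2gh) = √(2 × 10 × 28.6) = √572.00 = 23.92 m/s

v = 23.9 m/s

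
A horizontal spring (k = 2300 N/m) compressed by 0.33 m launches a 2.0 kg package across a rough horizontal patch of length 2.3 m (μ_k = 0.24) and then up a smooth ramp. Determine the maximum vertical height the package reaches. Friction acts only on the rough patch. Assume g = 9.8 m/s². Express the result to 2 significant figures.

h = 5.8 m

Spring energy: E₀ = ½kx² = ½(2300)(0.33)² = 125.23 J
Friction: W_f = μ_k mg d = (0.24)(2.0)(9.8)(2.3) = 10.82 J
Energy at base of ramp: E = 125.23 − 10.82 = 114.42 J
At max height all remaining energy is PE: mgh = E ⇒ h = E/(mg) = 114.42/(2.0 × 9.8) = 5.838 m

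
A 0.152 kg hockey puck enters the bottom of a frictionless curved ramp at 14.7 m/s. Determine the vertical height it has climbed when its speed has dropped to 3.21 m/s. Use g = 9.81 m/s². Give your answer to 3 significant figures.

h = 10.5 m

Conservation of energy: ½mv₁² = ½mv₂² + mgh
h = (v₁² − v₂²)/(2g) = (14.7² − 3.21²)/(2 × 9.81) = 10.49 m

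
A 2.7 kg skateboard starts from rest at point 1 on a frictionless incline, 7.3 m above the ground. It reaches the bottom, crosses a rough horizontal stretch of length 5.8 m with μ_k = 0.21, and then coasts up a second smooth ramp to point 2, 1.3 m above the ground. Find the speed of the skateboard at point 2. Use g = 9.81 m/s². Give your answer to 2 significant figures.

Energy at 1: mgh₁ = (2.7)(9.81)(7.3) = 193.36 J
Friction loss: W_f = μ_k mg d = 32.26 J
At 2: ½mv² + mgh₂ = mgh₁ − W_f
½mv² = 193.36 − 32.26 − 34.433 = 126.66 J
v = √(2 × 126.66/2.7) = 9.686 m/s

v = 9.7 m/s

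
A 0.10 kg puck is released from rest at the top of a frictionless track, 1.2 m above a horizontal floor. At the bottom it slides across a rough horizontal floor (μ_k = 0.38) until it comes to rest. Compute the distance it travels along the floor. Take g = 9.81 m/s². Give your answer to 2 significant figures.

Energy at the top = energy at the end + work done against friction:
At rest all PE has been dissipated by friction: mgh = μ_k m g d
d = h/μ_k = 1.2/0.38 = 3.158 m

d = 3.2 m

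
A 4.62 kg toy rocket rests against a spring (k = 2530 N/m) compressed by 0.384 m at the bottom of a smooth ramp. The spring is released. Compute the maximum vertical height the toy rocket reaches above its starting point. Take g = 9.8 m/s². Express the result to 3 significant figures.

Energy conservation from release to the highest point: ½kx² = mgh
h = kx²/(2mg) = (2530)(0.384)²/(2 × 4.62 × 9.8) = 4.120 m

h = 4.12 m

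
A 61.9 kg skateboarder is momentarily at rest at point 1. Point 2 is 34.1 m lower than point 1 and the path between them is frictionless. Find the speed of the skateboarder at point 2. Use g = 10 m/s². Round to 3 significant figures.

Equating total energy at the two states: mgh = ½mv²
The mass cancels from both sides.
v = √(2gh) = √(2 × 10 × 34.1) = √682.00 = 26.12 m/s

v = 26.1 m/s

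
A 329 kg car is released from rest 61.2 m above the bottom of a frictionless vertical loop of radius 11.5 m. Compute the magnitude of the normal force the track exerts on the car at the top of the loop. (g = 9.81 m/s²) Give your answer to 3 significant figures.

Energy from release to top (height 2r): mgh = ½mv_top² + mg(2r)
v_top² = 2g(h − 2r) = 2(9.81)(61.2 − 23.00) = 749.48 m²/s²
At the top, both N and weight point toward the centre: N + mg = mv_top²/r
N = m(v_top²/r − g) = 329(749.48/11.5 − 9.81) = 18214 N

N = 18200 N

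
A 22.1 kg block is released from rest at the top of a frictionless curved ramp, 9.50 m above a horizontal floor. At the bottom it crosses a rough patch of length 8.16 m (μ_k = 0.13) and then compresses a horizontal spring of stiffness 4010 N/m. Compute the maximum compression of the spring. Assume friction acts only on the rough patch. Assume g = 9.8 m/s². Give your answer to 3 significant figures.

x = 0.955 m

Initial energy: E₁ = mgh = (22.1)(9.8)(9.50) = 2057.5 J
Friction removes W_f = μ_k mg d = (0.13)(22.1)(9.8)(8.16) = 229.7 J
Energy reaching the spring: E = 2057.5 − 229.7 = 1827.8 J
At max compression ½kx² = E ⇒ x = √(2E/k) = √(2 × 1827.8/4010) = 0.9548 m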